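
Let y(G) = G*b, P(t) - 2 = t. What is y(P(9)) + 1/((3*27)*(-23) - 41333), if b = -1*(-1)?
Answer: 475155/43196 ≈ 11.000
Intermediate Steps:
b = 1
P(t) = 2 + t
y(G) = G (y(G) = G*1 = G)
y(P(9)) + 1/((3*27)*(-23) - 41333) = (2 + 9) + 1/((3*27)*(-23) - 41333) = 11 + 1/(81*(-23) - 41333) = 11 + 1/(-1863 - 41333) = 11 + 1/(-43196) = 11 - 1/43196 = 475155/43196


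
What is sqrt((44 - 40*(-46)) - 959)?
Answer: 5*sqrt(37) ≈ 30.414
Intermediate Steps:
sqrt((44 - 40*(-46)) - 959) = sqrt((44 + 1840) - 959) = sqrt(1884 - 959) = sqrt(925) = 5*sqrt(37)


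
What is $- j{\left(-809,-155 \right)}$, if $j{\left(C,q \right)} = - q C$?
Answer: $125395$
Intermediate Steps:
$j{\left(C,q \right)} = - C q$
$- j{\left(-809,-155 \right)} = - \left(-1\right) \left(-809\right) \left(-155\right) = \left(-1\right) \left(-125395\right) = 125395$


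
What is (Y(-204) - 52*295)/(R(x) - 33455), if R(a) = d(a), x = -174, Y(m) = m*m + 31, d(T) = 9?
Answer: -26307/33446 ≈ -0.78655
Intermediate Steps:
Y(m) = 31 + m**2 (Y(m) = m**2 + 31 = 31 + m**2)
R(a) = 9
(Y(-204) - 52*295)/(R(x) - 33455) = ((31 + (-204)**2) - 52*295)/(9 - 33455) = ((31 + 41616) - 15340)/(-33446) = (41647 - 15340)*(-1/33446) = 26307*(-1/33446) = -26307/33446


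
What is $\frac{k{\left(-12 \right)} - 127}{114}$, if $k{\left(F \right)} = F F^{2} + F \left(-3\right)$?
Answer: $- \frac{1819}{114} \approx -15.956$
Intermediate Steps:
$k{\left(F \right)} = F^{3} - 3 F$
$\frac{k{\left(-12 \right)} - 127}{114} = \frac{- 12 \left(-3 + \left(-12\right)^{2}\right) - 127}{114} = \frac{- 12 \left(-3 + 144\right) - 127}{114} = \frac{\left(-12\right) 141 - 127}{114} = \frac{-1692 - 127}{114} = \frac{1}{114} \left(-1819\right) = - \frac{1819}{114}$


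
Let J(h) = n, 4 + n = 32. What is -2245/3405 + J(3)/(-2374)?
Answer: -542497/808347 ≈ -0.67112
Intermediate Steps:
n = 28 (n = -4 + 32 = 28)
J(h) = 28
-2245/3405 + J(3)/(-2374) = -2245/3405 + 28/(-2374) = -2245*1/3405 + 28*(-1/2374) = -449/681 - 14/1187 = -542497/808347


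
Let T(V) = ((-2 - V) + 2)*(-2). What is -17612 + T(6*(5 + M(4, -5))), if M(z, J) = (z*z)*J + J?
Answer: -18572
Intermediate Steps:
M(z, J) = J + J*z² (M(z, J) = z²*J + J = J*z² + J = J + J*z²)
T(V) = 2*V (T(V) = -V*(-2) = 2*V)
-17612 + T(6*(5 + M(4, -5))) = -17612 + 2*(6*(5 - 5*(1 + 4²))) = -17612 + 2*(6*(5 - 5*(1 + 16))) = -17612 + 2*(6*(5 - 5*17)) = -17612 + 2*(6*(5 - 85)) = -17612 + 2*(6*(-80)) = -17612 + 2*(-480) = -17612 - 960 = -18572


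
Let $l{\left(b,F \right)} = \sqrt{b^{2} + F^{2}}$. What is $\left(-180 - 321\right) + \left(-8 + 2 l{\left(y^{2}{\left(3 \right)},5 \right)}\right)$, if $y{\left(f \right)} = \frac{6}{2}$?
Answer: $-509 + 2 \sqrt{106} \approx -488.41$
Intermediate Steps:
$y{\left(f \right)} = 3$ ($y{\left(f \right)} = 6 \cdot \frac{1}{2} = 3$)
$l{\left(b,F \right)} = \sqrt{F^{2} + b^{2}}$
$\left(-180 - 321\right) + \left(-8 + 2 l{\left(y^{2}{\left(3 \right)},5 \right)}\right) = \left(-180 - 321\right) - \left(8 - 2 \sqrt{5^{2} + \left(3^{2}\right)^{2}}\right) = -501 - \left(8 - 2 \sqrt{25 + 9^{2}}\right) = -501 - \left(8 - 2 \sqrt{25 + 81}\right) = -501 - \left(8 - 2 \sqrt{106}\right) = -509 + 2 \sqrt{106}$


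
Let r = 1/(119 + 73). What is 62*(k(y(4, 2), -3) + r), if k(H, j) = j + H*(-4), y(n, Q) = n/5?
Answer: -184357/480 ≈ -384.08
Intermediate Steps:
y(n, Q) = n/5 (y(n, Q) = n*(⅕) = n/5)
k(H, j) = j - 4*H
r = 1/192 ≈ 0.0052083
62*(k(y(4, 2), -3) + r) = 62*((-3 - 4*4/5) + 1/192) = 62*((-3 - 4*⅘) + 1/192) = 62*((-3 - 16/5) + 1/192) = 62*(-31/5 + 1/192) = 62*(-5947/960) = -184357/480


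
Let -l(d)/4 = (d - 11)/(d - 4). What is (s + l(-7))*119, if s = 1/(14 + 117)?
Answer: -1121099/1441 ≈ -778.00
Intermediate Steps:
s = 1/131 ≈ 0.0076336
l(d) = -4*(-11 + d)/(-4 + d) (l(d) = -4*(d - 11)/(d - 4) = -4*(-11 + d)/(-4 + d))
(s + l(-7))*119 = (1/131 + 4*(11 - 1*(-7))/(-4 - 7))*119 = (1/131 + 4*(11 + 7)/(-11))*119 = (1/131 + 4*(-1/11)*18)*119 = (1/131 - 72/11)*119 = -9421/1441*119 = -1121099/1441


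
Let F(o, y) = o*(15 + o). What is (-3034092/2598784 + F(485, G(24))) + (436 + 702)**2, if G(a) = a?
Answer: 998935428101/649696 ≈ 1.5375e+6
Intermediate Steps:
(-3034092/2598784 + F(485, G(24))) + (436 + 702)**2 = (-3034092/2598784 + 485*(15 + 485)) + (436 + 702)**2 = (-3034092*1/2598784 + 485*500) + 1138**2 = (-758523/649696 + 242500) + 1295044 = 157550521477/649696 + 1295044 = 998935428101/649696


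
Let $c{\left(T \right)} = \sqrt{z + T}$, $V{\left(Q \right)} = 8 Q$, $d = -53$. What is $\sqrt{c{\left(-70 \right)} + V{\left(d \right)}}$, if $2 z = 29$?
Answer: $\frac{\sqrt{-1696 + 2 i \sqrt{222}}}{2} \approx 0.18089 + 20.592 i$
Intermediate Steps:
$z = \frac{29}{2}$ ($z = \frac{1}{2} \cdot 29 = \frac{29}{2} \approx 14.5$)
$c{\left(T \right)} = \sqrt{\frac{29}{2} + T}$
$\sqrt{c{\left(-70 \right)} + V{\left(d \right)}} = \sqrt{\frac{\sqrt{58 + 4 \left(-70\right)}}{2} + 8 \left(-53\right)} = \sqrt{\frac{\sqrt{58 - 280}}{2} - 424} = \sqrt{\frac{\sqrt{-222}}{2} - 424} = \sqrt{\frac{i \sqrt{222}}{2} - 424} = \sqrt{-424 + \frac{i \sqrt{222}}{2}}$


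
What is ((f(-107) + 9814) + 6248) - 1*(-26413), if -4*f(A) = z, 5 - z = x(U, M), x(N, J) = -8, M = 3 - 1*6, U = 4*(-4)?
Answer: 169887/4 ≈ 42472.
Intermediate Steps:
U = -16
M = -3 (M = 3 - 6 = -3)
z = 13 (z = 5 - 1*(-8) = 5 + 8 = 13)
f(A) = -13/4 (f(A) = -¼*13 = -13/4)
((f(-107) + 9814) + 6248) - 1*(-26413) = ((-13/4 + 9814) + 6248) - 1*(-26413) = (39243/4 + 6248) + 26413 = 64235/4 + 26413 = 169887/4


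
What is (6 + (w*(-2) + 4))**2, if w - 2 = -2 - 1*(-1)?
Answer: 64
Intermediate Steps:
w = 1 (w = 2 + (-2 - 1*(-1)) = 2 + (-2 + 1) = 2 - 1 = 1)
(6 + (w*(-2) + 4))**2 = (6 + (1*(-2) + 4))**2 = (6 + (-2 + 4))**2 = (6 + 2)**2 = 8**2 = 64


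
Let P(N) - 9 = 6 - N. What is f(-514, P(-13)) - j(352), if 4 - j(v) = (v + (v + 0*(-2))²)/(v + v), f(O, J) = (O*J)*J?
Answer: -805607/2 ≈ -4.0280e+5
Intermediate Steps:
P(N) = 15 - N (P(N) = 9 + (6 - N) = 15 - N)
f(O, J) = O*J² (f(O, J) = (J*O)*J = O*J²)
j(v) = 4 - (v + v²)/(2*v) (j(v) = 4 - (v + (v + 0*(-2))²)/(v + v) = 4 - (v + (v + 0)²)/(2*v) = 4 - (v + v²)*1/(2*v) = 4 - (v + v²)/(2*v))
f(-514, P(-13)) - j(352) = -514*(15 - 1*(-13))² - (7/2 - ½*352) = -514*(15 + 13)² - (7/2 - 176) = -514*28² - 1*(-345/2) = -514*784 + 345/2 = -402976 + 345/2 = -805607/2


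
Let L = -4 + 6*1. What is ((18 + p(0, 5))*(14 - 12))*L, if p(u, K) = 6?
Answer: 96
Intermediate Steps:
L = 2 (L = -4 + 6 = 2)
((18 + p(0, 5))*(14 - 12))*L = ((18 + 6)*(14 - 12))*2 = (24*2)*2 = 48*2 = 96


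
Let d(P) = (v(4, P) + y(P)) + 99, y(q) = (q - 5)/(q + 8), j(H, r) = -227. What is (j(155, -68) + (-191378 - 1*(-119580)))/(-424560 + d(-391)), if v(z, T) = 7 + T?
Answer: 27585575/162715239 ≈ 0.16953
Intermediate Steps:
y(q) = (-5 + q)/(8 + q)
d(P) = 106 + P + (-5 + P)/(8 + P) (d(P) = ((7 + P) + (-5 + P)/(8 + P)) + 99 = (7 + P + (-5 + P)/(8 + P)) + 99 = 106 + P + (-5 + P)/(8 + P))
(j(155, -68) + (-191378 - 1*(-119580)))/(-424560 + d(-391)) = (-227 + (-191378 - 1*(-119580)))/(-424560 + (843 + (-391)**2 + 115*(-391))/(8 - 391)) = (-227 + (-191378 + 119580))/(-424560 + (843 + 152881 - 44965)/(-383)) = (-227 - 71798)/(-424560 - 1/383*108759) = -72025/(-424560 - 108759/383) = -72025/(-162715239/383) = -72025*(-383/162715239) = 27585575/162715239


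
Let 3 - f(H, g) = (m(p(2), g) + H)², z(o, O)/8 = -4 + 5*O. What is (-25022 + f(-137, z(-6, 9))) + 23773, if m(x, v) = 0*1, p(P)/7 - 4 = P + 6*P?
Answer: -20015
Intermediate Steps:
p(P) = 28 + 49*P (p(P) = 28 + 7*(P + 6*P) = 28 + 7*(7*P) = 28 + 49*P)
m(x, v) = 0
z(o, O) = -32 + 40*O (z(o, O) = 8*(-4 + 5*O) = -32 + 40*O)
f(H, g) = 3 - H² (f(H, g) = 3 - (0 + H)² = 3 - H²)
(-25022 + f(-137, z(-6, 9))) + 23773 = (-25022 + (3 - 1*(-137)²)) + 23773 = (-25022 + (3 - 1*18769)) + 23773 = (-25022 + (3 - 18769)) + 23773 = (-25022 - 18766) + 23773 = -43788 + 23773 = -20015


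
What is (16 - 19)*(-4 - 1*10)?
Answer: 42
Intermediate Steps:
(16 - 19)*(-4 - 1*10) = -3*(-4 - 10) = -3*(-14) = 42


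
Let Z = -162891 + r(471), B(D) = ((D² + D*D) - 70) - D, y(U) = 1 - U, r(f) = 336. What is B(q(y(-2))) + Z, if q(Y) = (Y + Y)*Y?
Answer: -161995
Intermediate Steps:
q(Y) = 2*Y² (q(Y) = (2*Y)*Y = 2*Y²)
B(D) = -70 - D + 2*D² (B(D) = ((D² + D²) - 70) - D = (2*D² - 70) - D = (-70 + 2*D²) - D = -70 - D + 2*D²)
Z = -162555 (Z = -162891 + 336 = -162555)
B(q(y(-2))) + Z = (-70 - 2*(1 - 1*(-2))² + 2*(2*(1 - 1*(-2))²)²) - 162555 = (-70 - 2*(1 + 2)² + 2*(2*(1 + 2)²)²) - 162555 = (-70 - 2*3² + 2*(2*3²)²) - 162555 = (-70 - 2*9 + 2*(2*9)²) - 162555 = (-70 - 1*18 + 2*18²) - 162555 = (-70 - 18 + 2*324) - 162555 = (-70 - 18 + 648) - 162555 = 560 - 162555 = -161995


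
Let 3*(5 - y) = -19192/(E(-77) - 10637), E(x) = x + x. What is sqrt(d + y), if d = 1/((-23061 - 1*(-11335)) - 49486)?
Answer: sqrt(53413527418610997)/110089782 ≈ 2.0993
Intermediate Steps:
E(x) = 2*x
d = -1/61212 (d = 1/((-23061 + 11335) - 49486) = 1/(-11726 - 49486) = 1/(-61212) = -1/61212 ≈ -1.6337e-5)
y = 142673/32373 (y = 5 - (-19192)/(3*(2*(-77) - 10637)) = 5 - (-19192)/(3*(-154 - 10637)) = 5 - (-19192)/(3*(-10791)) = 5 - (-19192)*(-1)/(3*10791) = 5 - 1/3*19192/10791 = 5 - 19192/32373 = 142673/32373 ≈ 4.4072)
sqrt(d + y) = sqrt(-1/61212 + 142673/32373) = sqrt(2911089101/660538692) = sqrt(53413527418610997)/110089782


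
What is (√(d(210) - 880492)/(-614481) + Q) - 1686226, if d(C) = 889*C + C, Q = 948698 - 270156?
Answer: -1007684 - 2*I*√173398/614481 ≈ -1.0077e+6 - 0.0013553*I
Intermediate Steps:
Q = 678542
d(C) = 890*C
(√(d(210) - 880492)/(-614481) + Q) - 1686226 = (√(890*210 - 880492)/(-614481) + 678542) - 1686226 = (√(186900 - 880492)*(-1/614481) + 678542) - 1686226 = (√(-693592)*(-1/614481) + 678542) - 1686226 = ((2*I*√173398)*(-1/614481) + 678542) - 1686226 = (-2*I*√173398/614481 + 678542) - 1686226 = (678542 - 2*I*√173398/614481) - 1686226 = -1007684 - 2*I*√173398/614481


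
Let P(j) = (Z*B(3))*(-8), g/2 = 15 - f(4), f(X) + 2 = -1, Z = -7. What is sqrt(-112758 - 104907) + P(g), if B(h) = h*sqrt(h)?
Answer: 168*sqrt(3) + 3*I*sqrt(24185) ≈ 290.98 + 466.55*I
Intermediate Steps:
f(X) = -3 (f(X) = -2 - 1 = -3)
g = 36 (g = 2*(15 - 1*(-3)) = 2*(15 + 3) = 2*18 = 36)
B(h) = h**(3/2)
P(j) = 168*sqrt(3) (P(j) = -21*sqrt(3)*(-8) = 168*sqrt(3))
sqrt(-112758 - 104907) + P(g) = sqrt(-112758 - 104907) + 168*sqrt(3) = sqrt(-217665) + 168*sqrt(3) = 3*I*sqrt(24185) + 168*sqrt(3) = 168*sqrt(3) + 3*I*sqrt(24185)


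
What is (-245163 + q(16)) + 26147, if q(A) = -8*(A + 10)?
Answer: -219224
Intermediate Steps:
q(A) = -80 - 8*A (q(A) = -8*(10 + A) = -80 - 8*A)
(-245163 + q(16)) + 26147 = (-245163 + (-80 - 8*16)) + 26147 = (-245163 + (-80 - 128)) + 26147 = (-245163 - 208) + 26147 = -245371 + 26147 = -219224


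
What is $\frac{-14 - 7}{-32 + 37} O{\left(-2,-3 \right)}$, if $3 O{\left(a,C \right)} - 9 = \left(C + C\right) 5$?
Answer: $\frac{147}{5} \approx 29.4$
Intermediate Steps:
$O{\left(a,C \right)} = 3 + \frac{10 C}{3}$ ($O{\left(a,C \right)} = 3 + \frac{\left(C + C\right) 5}{3} = 3 + \frac{2 C 5}{3} = 3 + \frac{10 C}{3}$)
$\frac{-14 - 7}{-32 + 37} O{\left(-2,-3 \right)} = \frac{-14 - 7}{-32 + 37} \left(3 + \frac{10}{3} \left(-3\right)\right) = - \frac{21}{5} \left(3 - 10\right) = \left(-21\right) \frac{1}{5} \left(-7\right) = \left(- \frac{21}{5}\right) \left(-7\right) = \frac{147}{5}$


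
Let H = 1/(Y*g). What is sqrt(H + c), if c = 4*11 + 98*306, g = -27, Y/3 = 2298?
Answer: sqrt(12846041561670)/20682 ≈ 173.30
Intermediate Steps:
Y = 6894 (Y = 3*2298 = 6894)
H = -1/186138 (H = 1/(6894*(-27)) = 1/(-186138) = -1/186138 ≈ -5.3724e-6)
c = 30032 (c = 44 + 29988 = 30032)
sqrt(H + c) = sqrt(-1/186138 + 30032) = sqrt(5590096415/186138) = sqrt(12846041561670)/20682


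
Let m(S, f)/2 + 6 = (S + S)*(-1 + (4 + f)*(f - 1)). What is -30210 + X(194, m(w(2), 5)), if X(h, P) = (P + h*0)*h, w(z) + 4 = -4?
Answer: -249818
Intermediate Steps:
w(z) = -8 (w(z) = -4 - 4 = -8)
m(S, f) = -12 + 4*S*(-1 + (-1 + f)*(4 + f)) (m(S, f) = -12 + 2*((S + S)*(-1 + (4 + f)*(f - 1))) = -12 + 2*((2*S)*(-1 + (4 + f)*(-1 + f))) = -12 + 2*((2*S)*(-1 + (-1 + f)*(4 + f))) = -12 + 2*(2*S*(-1 + (-1 + f)*(4 + f))) = -12 + 4*S*(-1 + (-1 + f)*(4 + f)))
X(h, P) = P*h (X(h, P) = (P + 0)*h = P*h)
-30210 + X(194, m(w(2), 5)) = -30210 + (-12 - 20*(-8) + 4*(-8)*5² + 12*(-8)*5)*194 = -30210 + (-12 + 160 + 4*(-8)*25 - 480)*194 = -30210 + (-12 + 160 - 800 - 480)*194 = -30210 - 1132*194 = -30210 - 219608 = -249818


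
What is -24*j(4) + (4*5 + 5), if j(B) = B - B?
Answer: 25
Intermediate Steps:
j(B) = 0
-24*j(4) + (4*5 + 5) = -24*0 + (4*5 + 5) = 0 + (20 + 5) = 0 + 25 = 25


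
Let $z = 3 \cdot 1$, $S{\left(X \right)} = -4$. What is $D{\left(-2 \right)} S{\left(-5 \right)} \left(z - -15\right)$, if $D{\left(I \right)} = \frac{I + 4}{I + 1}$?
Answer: $144$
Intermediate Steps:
$D{\left(I \right)} = \frac{4 + I}{1 + I}$
$z = 3$
$D{\left(-2 \right)} S{\left(-5 \right)} \left(z - -15\right) = \frac{4 - 2}{1 - 2} \left(-4\right) \left(3 - -15\right) = \frac{1}{-1} \cdot 2 \left(-4\right) \left(3 + 15\right) = \left(-1\right) 2 \left(-4\right) 18 = \left(-2\right) \left(-4\right) 18 = 8 \cdot 18 = 144$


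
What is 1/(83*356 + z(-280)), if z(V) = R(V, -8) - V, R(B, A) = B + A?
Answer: 1/29540 ≈ 3.3852e-5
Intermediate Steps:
R(B, A) = A + B
z(V) = -8 (z(V) = (-8 + V) - V = -8)
1/(83*356 + z(-280)) = 1/(83*356 - 8) = 1/(29548 - 8) = 1/29540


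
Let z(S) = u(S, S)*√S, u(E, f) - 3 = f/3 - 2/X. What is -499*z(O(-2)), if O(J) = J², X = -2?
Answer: -15968/3 ≈ -5322.7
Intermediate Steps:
u(E, f) = 4 + f/3 (u(E, f) = 3 + (f/3 - 2/(-2)) = 3 + (f*(⅓) - 2*(-½)) = 3 + (f/3 + 1) = 3 + (1 + f/3) = 4 + f/3)
z(S) = √S*(4 + S/3) (z(S) = (4 + S/3)*√S = √S*(4 + S/3))
-499*z(O(-2)) = -499*√((-2)²)*(12 + (-2)²)/3 = -499*√4*(12 + 4)/3 = -499*2*16/3 = -499*32/3 = -15968/3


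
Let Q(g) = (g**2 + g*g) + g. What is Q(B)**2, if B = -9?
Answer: 23409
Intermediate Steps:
Q(g) = g + 2*g**2 (Q(g) = (g**2 + g**2) + g = 2*g**2 + g = g + 2*g**2)
Q(B)**2 = (-9*(1 + 2*(-9)))**2 = (-9*(1 - 18))**2 = (-9*(-17))**2 = 153**2 = 23409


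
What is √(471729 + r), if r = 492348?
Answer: √964077 ≈ 981.87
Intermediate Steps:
√(471729 + r) = √(471729 + 492348) = √964077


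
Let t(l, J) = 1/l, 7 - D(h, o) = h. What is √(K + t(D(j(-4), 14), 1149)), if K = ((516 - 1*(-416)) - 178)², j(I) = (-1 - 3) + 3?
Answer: √9096258/4 ≈ 754.00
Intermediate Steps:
j(I) = -1 (j(I) = -4 + 3 = -1)
D(h, o) = 7 - h
K = 568516 (K = ((516 + 416) - 178)² = (932 - 178)² = 754² = 568516)
√(K + t(D(j(-4), 14), 1149)) = √(568516 + 1/(7 - 1*(-1))) = √(568516 + 1/(7 + 1)) = √(568516 + 1/8) = √(568516 + ⅛) = √(4548129/8) = √9096258/4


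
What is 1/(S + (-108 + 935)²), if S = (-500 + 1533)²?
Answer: 1/1751018 ≈ 5.7110e-7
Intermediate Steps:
S = 1067089 (S = 1033² = 1067089)
1/(S + (-108 + 935)²) = 1/(1067089 + (-108 + 935)²) = 1/(1067089 + 827²) = 1/(1067089 + 683929) = 1/1751018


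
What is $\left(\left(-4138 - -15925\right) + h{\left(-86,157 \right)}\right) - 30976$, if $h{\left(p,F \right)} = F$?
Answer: $-19032$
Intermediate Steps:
$\left(\left(-4138 - -15925\right) + h{\left(-86,157 \right)}\right) - 30976 = \left(\left(-4138 - -15925\right) + 157\right) - 30976 = \left(\left(-4138 + 15925\right) + 157\right) - 30976 = \left(11787 + 157\right) - 30976 = 11944 - 30976 = -19032$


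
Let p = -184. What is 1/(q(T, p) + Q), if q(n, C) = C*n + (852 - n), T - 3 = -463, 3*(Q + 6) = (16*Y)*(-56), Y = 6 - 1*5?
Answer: 3/256942 ≈ 1.1676e-5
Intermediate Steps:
Y = 1 (Y = 6 - 5 = 1)
Q = -914/3 (Q = -6 + ((16*1)*(-56))/3 = -6 + (16*(-56))/3 = -6 + (1/3)*(-896) = -6 - 896/3 = -914/3 ≈ -304.67)
T = -460 (T = 3 - 463 = -460)
q(n, C) = 852 - n + C*n
1/(q(T, p) + Q) = 1/((852 - 1*(-460) - 184*(-460)) - 914/3) = 1/((852 + 460 + 84640) - 914/3) = 1/(85952 - 914/3) = 1/(256942/3) = 3/256942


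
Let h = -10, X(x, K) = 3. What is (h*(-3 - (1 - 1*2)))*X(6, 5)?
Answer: 60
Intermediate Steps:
(h*(-3 - (1 - 1*2)))*X(6, 5) = -10*(-3 - (1 - 1*2))*3 = -10*(-3 - (1 - 2))*3 = -10*(-3 - 1*(-1))*3 = -10*(-3 + 1)*3 = -10*(-2)*3 = 20*3 = 60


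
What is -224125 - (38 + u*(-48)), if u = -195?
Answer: -233523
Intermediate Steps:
-224125 - (38 + u*(-48)) = -224125 - (38 - 195*(-48)) = -224125 - (38 + 9360) = -224125 - 1*9398 = -224125 - 9398 = -233523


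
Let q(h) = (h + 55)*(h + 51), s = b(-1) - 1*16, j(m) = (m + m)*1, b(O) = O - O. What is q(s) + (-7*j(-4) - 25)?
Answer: 1396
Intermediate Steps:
b(O) = 0
j(m) = 2*m (j(m) = (2*m)*1 = 2*m)
s = -16 (s = 0 - 1*16 = 0 - 16 = -16)
q(h) = (51 + h)*(55 + h) (q(h) = (55 + h)*(51 + h) = (51 + h)*(55 + h))
q(s) + (-7*j(-4) - 25) = (2805 + (-16)² + 106*(-16)) + (-14*(-4) - 25) = (2805 + 256 - 1696) + (-7*(-8) - 25) = 1365 + (56 - 25) = 1365 + 31 = 1396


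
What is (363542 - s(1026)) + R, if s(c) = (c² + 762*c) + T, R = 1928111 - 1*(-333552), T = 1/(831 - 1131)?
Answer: 237215101/300 ≈ 7.9072e+5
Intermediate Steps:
T = -1/300 (T = 1/(-300) = -1/300 ≈ -0.0033333)
R = 2261663 (R = 1928111 + 333552 = 2261663)
s(c) = -1/300 + c² + 762*c (s(c) = (c² + 762*c) - 1/300 = -1/300 + c² + 762*c)
(363542 - s(1026)) + R = (363542 - (-1/300 + 1026² + 762*1026)) + 2261663 = (363542 - (-1/300 + 1052676 + 781812)) + 2261663 = (363542 - 1*550346399/300) + 2261663 = (363542 - 550346399/300) + 2261663 = -441283799/300 + 2261663 = 237215101/300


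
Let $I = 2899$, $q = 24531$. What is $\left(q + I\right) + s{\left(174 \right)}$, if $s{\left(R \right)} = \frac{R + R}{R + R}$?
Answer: $27431$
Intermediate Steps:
$s{\left(R \right)} = 1$ ($s{\left(R \right)} = \frac{2 R}{2 R} = 2 R \frac{1}{2 R} = 1$)
$\left(q + I\right) + s{\left(174 \right)} = \left(24531 + 2899\right) + 1 = 27430 + 1 = 27431$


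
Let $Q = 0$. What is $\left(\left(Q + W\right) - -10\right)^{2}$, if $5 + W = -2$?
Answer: $9$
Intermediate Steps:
$W = -7$ ($W = -5 - 2 = -7$)
$\left(\left(Q + W\right) - -10\right)^{2} = \left(\left(0 - 7\right) - -10\right)^{2} = \left(-7 + 10\right)^{2} = 3^{2} = 9$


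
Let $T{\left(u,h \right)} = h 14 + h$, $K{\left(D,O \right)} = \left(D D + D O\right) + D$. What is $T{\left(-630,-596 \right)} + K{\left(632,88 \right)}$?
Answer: $446732$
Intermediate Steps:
$K{\left(D,O \right)} = D + D^{2} + D O$ ($K{\left(D,O \right)} = \left(D^{2} + D O\right) + D = D + D^{2} + D O$)
$T{\left(u,h \right)} = 15 h$ ($T{\left(u,h \right)} = 14 h + h = 15 h$)
$T{\left(-630,-596 \right)} + K{\left(632,88 \right)} = 15 \left(-596\right) + 632 \left(1 + 632 + 88\right) = -8940 + 632 \cdot 721 = -8940 + 455672 = 446732$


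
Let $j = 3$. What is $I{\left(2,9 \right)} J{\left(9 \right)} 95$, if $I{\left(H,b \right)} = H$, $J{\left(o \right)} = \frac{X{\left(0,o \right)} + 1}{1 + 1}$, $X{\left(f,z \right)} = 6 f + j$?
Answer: $380$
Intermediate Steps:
$X{\left(f,z \right)} = 3 + 6 f$ ($X{\left(f,z \right)} = 6 f + 3 = 3 + 6 f$)
$J{\left(o \right)} = 2$ ($J{\left(o \right)} = \frac{\left(3 + 6 \cdot 0\right) + 1}{1 + 1} = \frac{\left(3 + 0\right) + 1}{2} = \left(3 + 1\right) \frac{1}{2} = 4 \cdot \frac{1}{2} = 2$)
$I{\left(2,9 \right)} J{\left(9 \right)} 95 = 2 \cdot 2 \cdot 95 = 4 \cdot 95 = 380$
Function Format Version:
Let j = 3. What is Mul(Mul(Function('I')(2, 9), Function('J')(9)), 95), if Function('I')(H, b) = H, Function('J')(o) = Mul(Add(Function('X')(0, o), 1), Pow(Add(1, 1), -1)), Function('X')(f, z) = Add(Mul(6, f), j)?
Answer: 380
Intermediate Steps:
Function('X')(f, z) = Add(3, Mul(6, f)) (Function('X')(f, z) = Add(Mul(6, f), 3) = Add(3, Mul(6, f)))
Function('J')(o) = 2 (Function('J')(o) = Mul(Add(Add(3, Mul(6, 0)), 1), Pow(Add(1, 1), -1)) = Mul(Add(Add(3, 0), 1), Pow(2, -1)) = Mul(Add(3, 1), Rational(1, 2)) = Mul(4, Rational(1, 2)) = 2)
Mul(Mul(Function('I')(2, 9), Function('J')(9)), 95) = Mul(Mul(2, 2), 95) = Mul(4, 95) = 380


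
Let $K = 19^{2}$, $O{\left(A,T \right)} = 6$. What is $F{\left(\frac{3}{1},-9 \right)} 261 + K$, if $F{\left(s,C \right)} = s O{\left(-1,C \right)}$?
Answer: $5059$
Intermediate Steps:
$F{\left(s,C \right)} = 6 s$ ($F{\left(s,C \right)} = s 6 = 6 s$)
$K = 361$
$F{\left(\frac{3}{1},-9 \right)} 261 + K = 6 \cdot \frac{3}{1} \cdot 261 + 361 = 6 \cdot 3 \cdot 1 \cdot 261 + 361 = 6 \cdot 3 \cdot 261 + 361 = 18 \cdot 261 + 361 = 4698 + 361 = 5059$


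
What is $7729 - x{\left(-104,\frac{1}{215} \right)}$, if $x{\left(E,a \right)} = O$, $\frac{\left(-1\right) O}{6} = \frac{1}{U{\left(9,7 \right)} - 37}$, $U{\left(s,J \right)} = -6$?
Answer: $\frac{332341}{43} \approx 7728.9$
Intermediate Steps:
$O = \frac{6}{43}$ ($O = - \frac{6}{-6 - 37} = - \frac{6}{-43} = \left(-6\right) \left(- \frac{1}{43}\right) = \frac{6}{43} \approx 0.13953$)
$x{\left(E,a \right)} = \frac{6}{43}$
$7729 - x{\left(-104,\frac{1}{215} \right)} = 7729 - \frac{6}{43} = \frac{332341}{43}$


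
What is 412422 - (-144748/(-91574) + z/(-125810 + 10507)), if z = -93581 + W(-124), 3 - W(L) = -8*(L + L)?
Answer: 2177319103205926/5279378461 ≈ 4.1242e+5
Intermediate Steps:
W(L) = 3 + 16*L (W(L) = 3 - (-8)*(L + L) = 3 - (-8)*2*L = 3 - (-16)*L = 3 + 16*L)
z = -95562 (z = -93581 + (3 + 16*(-124)) = -93581 + (3 - 1984) = -93581 - 1981 = -95562)
412422 - (-144748/(-91574) + z/(-125810 + 10507)) = 412422 - (-144748/(-91574) - 95562/(-125810 + 10507)) = 412422 - (-144748*(-1/91574) - 95562/(-115303)) = 412422 - (72374/45787 - 95562*(-1/115303)) = 412422 - (72374/45787 + 95562/115303) = 412422 - 1*12720436616/5279378461 = 412422 - 12720436616/5279378461 = 2177319103205926/5279378461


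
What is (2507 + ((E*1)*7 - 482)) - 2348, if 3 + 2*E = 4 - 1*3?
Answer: -330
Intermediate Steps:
E = -1 (E = -3/2 + (4 - 1*3)/2 = -3/2 + (4 - 3)/2 = -3/2 + (½)*1 = -3/2 + ½ = -1)
(2507 + ((E*1)*7 - 482)) - 2348 = (2507 + (-1*1*7 - 482)) - 2348 = (2507 + (-1*7 - 482)) - 2348 = (2507 + (-7 - 482)) - 2348 = (2507 - 489) - 2348 = 2018 - 2348 = -330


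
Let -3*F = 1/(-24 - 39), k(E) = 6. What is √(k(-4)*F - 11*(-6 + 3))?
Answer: √14567/21 ≈ 5.7473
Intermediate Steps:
F = 1/189 (F = -1/(3*(-24 - 39)) = -⅓/(-63) = -⅓*(-1/63) = 1/189 ≈ 0.0052910)
√(k(-4)*F - 11*(-6 + 3)) = √(6*(1/189) - 11*(-6 + 3)) = √(2/63 - 11*(-3)) = √(2/63 + 33) = √(2081/63) = √14567/21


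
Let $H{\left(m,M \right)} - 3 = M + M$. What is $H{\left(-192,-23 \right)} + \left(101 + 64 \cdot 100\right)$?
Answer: $6458$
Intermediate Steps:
$H{\left(m,M \right)} = 3 + 2 M$ ($H{\left(m,M \right)} = 3 + \left(M + M\right) = 3 + 2 M$)
$H{\left(-192,-23 \right)} + \left(101 + 64 \cdot 100\right) = \left(3 + 2 \left(-23\right)\right) + \left(101 + 64 \cdot 100\right) = \left(3 - 46\right) + \left(101 + 6400\right) = -43 + 6501 = 6458$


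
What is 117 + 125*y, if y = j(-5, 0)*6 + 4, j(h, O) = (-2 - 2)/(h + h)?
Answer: 917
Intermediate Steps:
j(h, O) = -2/h (j(h, O) = -4*1/(2*h) = -2/h)
y = 32/5 (y = -2/(-5)*6 + 4 = -2*(-⅕)*6 + 4 = (⅖)*6 + 4 = 12/5 + 4 = 32/5 ≈ 6.4000)
117 + 125*y = 117 + 125*(32/5) = 117 + 800 = 917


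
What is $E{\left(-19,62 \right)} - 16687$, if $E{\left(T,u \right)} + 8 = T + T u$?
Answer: $-17892$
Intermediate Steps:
$E{\left(T,u \right)} = -8 + T + T u$ ($E{\left(T,u \right)} = -8 + \left(T + T u\right) = -8 + T + T u$)
$E{\left(-19,62 \right)} - 16687 = \left(-8 - 19 - 1178\right) - 16687 = -1205 - 16687 = -17892$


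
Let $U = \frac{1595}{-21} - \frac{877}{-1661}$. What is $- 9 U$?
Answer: $\frac{7892634}{11627} \approx 678.82$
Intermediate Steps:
$U = - \frac{2630878}{34881}$ ($U = 1595 \left(- \frac{1}{21}\right) - - \frac{877}{1661} = - \frac{1595}{21} + \frac{877}{1661} = - \frac{2630878}{34881} \approx -75.424$)
$- 9 U = \left(-9\right) \left(- \frac{2630878}{34881}\right) = \frac{7892634}{11627}$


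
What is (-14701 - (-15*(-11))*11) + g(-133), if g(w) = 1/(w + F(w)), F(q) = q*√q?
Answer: (-16516*√133 + 2196629*I/133)/(√133 - I) ≈ -16516.0 + 0.00064659*I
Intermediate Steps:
F(q) = q^(3/2)
g(w) = 1/(w + w^(3/2))
(-14701 - (-15*(-11))*11) + g(-133) = (-14701 - (-15*(-11))*11) + 1/(-133 + (-133)^(3/2)) = (-14701 - 165*11) + 1/(-133 - 133*I*√133) = (-14701 - 1*1815) + 1/(-133 - 133*I*√133) = (-14701 - 1815) + 1/(-133 - 133*I*√133) = -16516 + 1/(-133 - 133*I*√133)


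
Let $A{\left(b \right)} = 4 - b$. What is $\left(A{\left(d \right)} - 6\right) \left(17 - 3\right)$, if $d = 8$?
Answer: $-140$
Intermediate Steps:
$\left(A{\left(d \right)} - 6\right) \left(17 - 3\right) = \left(\left(4 - 8\right) - 6\right) \left(17 - 3\right) = \left(\left(4 - 8\right) - 6\right) 14 = \left(-4 - 6\right) 14 = \left(-10\right) 14 = -140$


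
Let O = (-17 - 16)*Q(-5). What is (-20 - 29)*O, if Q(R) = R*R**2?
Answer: -202125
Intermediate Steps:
Q(R) = R**3
O = 4125 (O = (-17 - 16)*(-5)**3 = -33*(-125) = 4125)
(-20 - 29)*O = (-20 - 29)*4125 = -49*4125 = -202125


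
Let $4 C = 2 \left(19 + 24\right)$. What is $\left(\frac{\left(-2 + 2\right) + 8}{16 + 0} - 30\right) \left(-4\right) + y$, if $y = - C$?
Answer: $\frac{193}{2} \approx 96.5$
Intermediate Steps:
$C = \frac{43}{2}$ ($C = \frac{2 \left(19 + 24\right)}{4} = \frac{2 \cdot 43}{4} = \frac{1}{4} \cdot 86 = \frac{43}{2} \approx 21.5$)
$y = - \frac{43}{2}$ ($y = \left(-1\right) \frac{43}{2} = - \frac{43}{2} \approx -21.5$)
$\left(\frac{\left(-2 + 2\right) + 8}{16 + 0} - 30\right) \left(-4\right) + y = \left(\frac{\left(-2 + 2\right) + 8}{16 + 0} - 30\right) \left(-4\right) - \frac{43}{2} = \left(\frac{0 + 8}{16} - 30\right) \left(-4\right) - \frac{43}{2} = \left(8 \cdot \frac{1}{16} - 30\right) \left(-4\right) - \frac{43}{2} = \left(\frac{1}{2} - 30\right) \left(-4\right) - \frac{43}{2} = \left(- \frac{59}{2}\right) \left(-4\right) - \frac{43}{2} = 118 - \frac{43}{2} = \frac{193}{2}$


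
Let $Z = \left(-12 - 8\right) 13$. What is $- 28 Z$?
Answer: $7280$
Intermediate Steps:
$Z = -260$ ($Z = \left(-20\right) 13 = -260$)
$- 28 Z = \left(-28\right) \left(-260\right) = 7280$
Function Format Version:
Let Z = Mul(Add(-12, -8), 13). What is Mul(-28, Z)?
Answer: 7280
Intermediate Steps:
Z = -260 (Z = Mul(-20, 13) = -260)
Mul(-28, Z) = Mul(-28, -260) = 7280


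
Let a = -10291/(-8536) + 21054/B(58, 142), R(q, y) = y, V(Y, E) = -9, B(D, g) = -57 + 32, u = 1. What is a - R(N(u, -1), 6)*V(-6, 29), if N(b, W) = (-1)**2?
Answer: -167936069/213400 ≈ -786.95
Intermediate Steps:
B(D, g) = -25
N(b, W) = 1
a = -179459669/213400 (a = -10291/(-8536) + 21054/(-25) = -10291*(-1/8536) + 21054*(-1/25) = 10291/8536 - 21054/25 = -179459669/213400 ≈ -840.95)
a - R(N(u, -1), 6)*V(-6, 29) = -179459669/213400 - 6*(-9) = -179459669/213400 - 1*(-54) = -179459669/213400 + 54 = -167936069/213400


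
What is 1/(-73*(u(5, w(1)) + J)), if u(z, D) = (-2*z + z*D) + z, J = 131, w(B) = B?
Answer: -1/9563 ≈ -0.00010457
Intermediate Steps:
u(z, D) = -z + D*z (u(z, D) = (-2*z + D*z) + z = -z + D*z)
1/(-73*(u(5, w(1)) + J)) = 1/(-73*(5*(-1 + 1) + 131)) = 1/(-73*(5*0 + 131)) = 1/(-73*(0 + 131)) = 1/(-73*131) = 1/(-9563) = -1/9563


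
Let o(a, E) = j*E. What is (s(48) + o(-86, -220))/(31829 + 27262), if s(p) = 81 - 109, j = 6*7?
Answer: -9268/59091 ≈ -0.15684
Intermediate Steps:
j = 42
s(p) = -28
o(a, E) = 42*E
(s(48) + o(-86, -220))/(31829 + 27262) = (-28 + 42*(-220))/(31829 + 27262) = (-28 - 9240)/59091 = -9268*1/59091 = -9268/59091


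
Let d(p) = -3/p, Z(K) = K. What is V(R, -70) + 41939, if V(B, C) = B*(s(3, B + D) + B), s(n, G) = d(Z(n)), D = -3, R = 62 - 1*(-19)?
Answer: 48419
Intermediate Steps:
R = 81 (R = 62 + 19 = 81)
s(n, G) = -3/n
V(B, C) = B*(-1 + B) (V(B, C) = B*(-3/3 + B) = B*(-3*⅓ + B) = B*(-1 + B))
V(R, -70) + 41939 = 81*(-1 + 81) + 41939 = 81*80 + 41939 = 6480 + 41939 = 48419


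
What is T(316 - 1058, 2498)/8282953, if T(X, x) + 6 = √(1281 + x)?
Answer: -6/8282953 + √3779/8282953 ≈ 6.6973e-6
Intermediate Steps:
T(X, x) = -6 + √(1281 + x)
T(316 - 1058, 2498)/8282953 = (-6 + √(1281 + 2498))/8282953 = (-6 + √3779)*(1/8282953) = -6/8282953 + √3779/8282953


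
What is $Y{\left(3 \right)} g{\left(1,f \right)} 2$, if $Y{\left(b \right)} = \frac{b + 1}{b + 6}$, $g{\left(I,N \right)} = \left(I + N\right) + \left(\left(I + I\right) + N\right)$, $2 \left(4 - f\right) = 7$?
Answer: $\frac{32}{9} \approx 3.5556$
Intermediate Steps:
$f = \frac{1}{2}$ ($f = 4 - \frac{7}{2} = \frac{1}{2} \approx 0.5$)
$g{\left(I,N \right)} = 2 N + 3 I$ ($g{\left(I,N \right)} = \left(I + N\right) + \left(2 I + N\right) = \left(I + N\right) + \left(N + 2 I\right) = 2 N + 3 I$)
$Y{\left(b \right)} = \frac{1 + b}{6 + b}$
$Y{\left(3 \right)} g{\left(1,f \right)} 2 = \frac{1 + 3}{6 + 3} \left(2 \cdot \frac{1}{2} + 3 \cdot 1\right) 2 = \frac{1}{9} \cdot 4 \left(1 + 3\right) 2 = \frac{1}{9} \cdot 4 \cdot 4 \cdot 2 = \frac{4}{9} \cdot 4 \cdot 2 = \frac{16}{9} \cdot 2 = \frac{32}{9}$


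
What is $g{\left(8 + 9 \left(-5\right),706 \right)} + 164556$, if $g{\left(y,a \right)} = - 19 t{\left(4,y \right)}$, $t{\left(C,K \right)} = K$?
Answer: $165259$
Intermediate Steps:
$g{\left(y,a \right)} = - 19 y$
$g{\left(8 + 9 \left(-5\right),706 \right)} + 164556 = - 19 \left(8 + 9 \left(-5\right)\right) + 164556 = - 19 \left(8 - 45\right) + 164556 = \left(-19\right) \left(-37\right) + 164556 = 703 + 164556 = 165259$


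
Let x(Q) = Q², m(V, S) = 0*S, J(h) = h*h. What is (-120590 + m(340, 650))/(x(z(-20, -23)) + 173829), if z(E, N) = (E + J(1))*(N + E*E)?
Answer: -60295/25741199 ≈ -0.0023424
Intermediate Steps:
J(h) = h²
m(V, S) = 0
z(E, N) = (1 + E)*(N + E²) (z(E, N) = (E + 1²)*(N + E*E) = (E + 1)*(N + E²) = (1 + E)*(N + E²))
(-120590 + m(340, 650))/(x(z(-20, -23)) + 173829) = (-120590 + 0)/((-23 + (-20)² + (-20)³ - 20*(-23))² + 173829) = -120590/((-23 + 400 - 8000 + 460)² + 173829) = -120590/((-7163)² + 173829) = -120590/(51308569 + 173829) = -120590/51482398 = -120590*1/51482398 = -60295/25741199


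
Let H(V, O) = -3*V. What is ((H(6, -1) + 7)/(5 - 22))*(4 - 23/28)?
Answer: 979/476 ≈ 2.0567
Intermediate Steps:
((H(6, -1) + 7)/(5 - 22))*(4 - 23/28) = ((-3*6 + 7)/(5 - 22))*(4 - 23/28) = ((-18 + 7)/(-17))*(4 - 23*1/28) = (-11*(-1/17))*(4 - 23/28) = (11/17)*(89/28) = 979/476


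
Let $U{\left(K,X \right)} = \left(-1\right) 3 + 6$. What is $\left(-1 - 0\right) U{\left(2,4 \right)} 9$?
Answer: $-27$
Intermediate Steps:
$U{\left(K,X \right)} = 3$ ($U{\left(K,X \right)} = -3 + 6 = 3$)
$\left(-1 - 0\right) U{\left(2,4 \right)} 9 = \left(-1 - 0\right) 3 \cdot 9 = \left(-1 + 0\right) 3 \cdot 9 = \left(-1\right) 3 \cdot 9 = \left(-3\right) 9 = -27$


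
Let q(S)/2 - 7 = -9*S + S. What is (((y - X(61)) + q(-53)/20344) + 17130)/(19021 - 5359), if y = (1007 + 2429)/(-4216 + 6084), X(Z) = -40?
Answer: 7415636555/5899902408 ≈ 1.2569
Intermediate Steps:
q(S) = 14 - 16*S (q(S) = 14 + 2*(-9*S + S) = 14 + 2*(-8*S) = 14 - 16*S)
y = 859/467 (y = 3436/1868 = 3436*(1/1868) = 859/467 ≈ 1.8394)
(((y - X(61)) + q(-53)/20344) + 17130)/(19021 - 5359) = (((859/467 - 1*(-40)) + (14 - 16*(-53))/20344) + 17130)/(19021 - 5359) = (((859/467 + 40) + (14 + 848)*(1/20344)) + 17130)/13662 = ((19539/467 + 862*(1/20344)) + 17130)*(1/13662) = ((19539/467 + 431/10172) + 17130)*(1/13662) = (198951985/4750324 + 17130)*(1/13662) = (81572002105/4750324)*(1/13662) = 7415636555/5899902408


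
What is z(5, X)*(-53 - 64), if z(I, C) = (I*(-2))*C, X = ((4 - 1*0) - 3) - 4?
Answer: -3510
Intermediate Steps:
X = -3 (X = ((4 + 0) - 3) - 4 = (4 - 3) - 4 = 1 - 4 = -3)
z(I, C) = -2*C*I (z(I, C) = (-2*I)*C = -2*C*I)
z(5, X)*(-53 - 64) = (-2*(-3)*5)*(-53 - 64) = 30*(-117) = -3510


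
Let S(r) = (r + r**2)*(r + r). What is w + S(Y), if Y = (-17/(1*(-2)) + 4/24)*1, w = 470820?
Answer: 12751348/27 ≈ 4.7227e+5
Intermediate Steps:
Y = 26/3 (Y = (-17/(-2) + 4*(1/24))*1 = (-17*(-1/2) + 1/6)*1 = (17/2 + 1/6)*1 = (26/3)*1 = 26/3 ≈ 8.6667)
S(r) = 2*r*(r + r**2) (S(r) = (r + r**2)*(2*r) = 2*r*(r + r**2))
w + S(Y) = 470820 + 2*(26/3)**2*(1 + 26/3) = 470820 + 2*(676/9)*(29/3) = 470820 + 39208/27 = 12751348/27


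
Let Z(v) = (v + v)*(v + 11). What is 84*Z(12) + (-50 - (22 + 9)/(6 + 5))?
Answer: 509467/11 ≈ 46315.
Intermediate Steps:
Z(v) = 2*v*(11 + v) (Z(v) = (2*v)*(11 + v) = 2*v*(11 + v))
84*Z(12) + (-50 - (22 + 9)/(6 + 5)) = 84*(2*12*(11 + 12)) + (-50 - (22 + 9)/(6 + 5)) = 84*(2*12*23) + (-50 - 31/11) = 84*552 + (-50 - 31/11) = 46368 + (-50 - 1*31/11) = 46368 + (-50 - 31/11) = 46368 - 581/11 = 509467/11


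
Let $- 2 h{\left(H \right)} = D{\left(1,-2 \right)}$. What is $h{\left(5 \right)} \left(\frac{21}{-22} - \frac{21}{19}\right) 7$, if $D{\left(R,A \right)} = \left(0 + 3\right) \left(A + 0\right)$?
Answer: $- \frac{18081}{418} \approx -43.256$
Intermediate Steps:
$D{\left(R,A \right)} = 3 A$
$h{\left(H \right)} = 3$ ($h{\left(H \right)} = - \frac{3 \left(-2\right)}{2} = \left(- \frac{1}{2}\right) \left(-6\right) = 3$)
$h{\left(5 \right)} \left(\frac{21}{-22} - \frac{21}{19}\right) 7 = 3 \left(\frac{21}{-22} - \frac{21}{19}\right) 7 = 3 \left(21 \left(- \frac{1}{22}\right) - \frac{21}{19}\right) 7 = 3 \left(- \frac{21}{22} - \frac{21}{19}\right) 7 = 3 \left(- \frac{861}{418}\right) 7 = \left(- \frac{2583}{418}\right) 7 = - \frac{18081}{418}$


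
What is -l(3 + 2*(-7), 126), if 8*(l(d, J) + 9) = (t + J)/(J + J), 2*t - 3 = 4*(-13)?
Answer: 5155/576 ≈ 8.9496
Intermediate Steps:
t = -49/2 (t = 3/2 + (4*(-13))/2 = 3/2 + (1/2)*(-52) = 3/2 - 26 = -49/2 ≈ -24.500)
l(d, J) = -9 + (-49/2 + J)/(16*J) (l(d, J) = -9 + ((-49/2 + J)/(J + J))/8 = -9 + ((-49/2 + J)/((2*J)))/8 = -9 + ((-49/2 + J)*(1/(2*J)))/8 = -9 + ((-49/2 + J)/(2*J))/8 = -9 + (-49/2 + J)/(16*J))
-l(3 + 2*(-7), 126) = -(-49 - 286*126)/(32*126) = -(-49 - 36036)/(32*126) = -(-36085)/(32*126) = -1*(-5155/576) = 5155/576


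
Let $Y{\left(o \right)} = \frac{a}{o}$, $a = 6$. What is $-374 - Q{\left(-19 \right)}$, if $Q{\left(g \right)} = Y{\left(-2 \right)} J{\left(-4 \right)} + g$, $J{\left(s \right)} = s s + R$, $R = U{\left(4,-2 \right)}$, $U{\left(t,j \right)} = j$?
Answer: $-313$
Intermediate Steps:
$R = -2$
$Y{\left(o \right)} = \frac{6}{o}$
$J{\left(s \right)} = -2 + s^{2}$ ($J{\left(s \right)} = s s - 2 = s^{2} - 2 = -2 + s^{2}$)
$Q{\left(g \right)} = -42 + g$ ($Q{\left(g \right)} = \frac{6}{-2} \left(-2 + \left(-4\right)^{2}\right) + g = 6 \left(- \frac{1}{2}\right) \left(-2 + 16\right) + g = \left(-3\right) 14 + g = -42 + g$)
$-374 - Q{\left(-19 \right)} = -374 - \left(-42 - 19\right) = -374 - -61 = -374 + 61 = -313$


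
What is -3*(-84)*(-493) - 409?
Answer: -124645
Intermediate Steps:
-3*(-84)*(-493) - 409 = 252*(-493) - 409 = -124236 - 409 = -124645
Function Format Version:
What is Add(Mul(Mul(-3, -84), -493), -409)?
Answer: -124645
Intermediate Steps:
Add(Mul(Mul(-3, -84), -493), -409) = Add(Mul(252, -493), -409) = Add(-124236, -409) = -124645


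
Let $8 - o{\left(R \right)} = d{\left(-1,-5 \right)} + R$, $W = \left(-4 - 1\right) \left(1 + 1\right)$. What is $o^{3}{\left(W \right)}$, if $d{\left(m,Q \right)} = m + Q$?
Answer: $13824$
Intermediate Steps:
$W = -10$ ($W = \left(-5\right) 2 = -10$)
$d{\left(m,Q \right)} = Q + m$
$o{\left(R \right)} = 14 - R$ ($o{\left(R \right)} = 8 - \left(\left(-5 - 1\right) + R\right) = 8 - \left(-6 + R\right) = 14 - R$)
$o^{3}{\left(W \right)} = \left(14 - -10\right)^{3} = \left(14 + 10\right)^{3} = 24^{3} = 13824$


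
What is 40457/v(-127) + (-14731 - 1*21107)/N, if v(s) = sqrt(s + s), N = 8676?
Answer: -1991/482 - 40457*I*sqrt(254)/254 ≈ -4.1307 - 2538.5*I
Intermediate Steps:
v(s) = sqrt(2)*sqrt(s) (v(s) = sqrt(2*s) = sqrt(2)*sqrt(s))
40457/v(-127) + (-14731 - 1*21107)/N = 40457/((sqrt(2)*sqrt(-127))) + (-14731 - 1*21107)/8676 = 40457/((sqrt(2)*(I*sqrt(127)))) + (-14731 - 21107)*(1/8676) = 40457/((I*sqrt(254))) - 35838*1/8676 = 40457*(-I*sqrt(254)/254) - 1991/482 = -40457*I*sqrt(254)/254 - 1991/482 = -1991/482 - 40457*I*sqrt(254)/254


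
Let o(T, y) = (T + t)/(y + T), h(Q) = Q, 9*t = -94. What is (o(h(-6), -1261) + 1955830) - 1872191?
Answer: 953735665/11403 ≈ 83639.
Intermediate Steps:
t = -94/9 (t = (1/9)*(-94) = -94/9 ≈ -10.444)
o(T, y) = (-94/9 + T)/(T + y) (o(T, y) = (T - 94/9)/(y + T) = (-94/9 + T)/(T + y))
(o(h(-6), -1261) + 1955830) - 1872191 = ((-94/9 - 6)/(-6 - 1261) + 1955830) - 1872191 = (-148/9/(-1267) + 1955830) - 1872191 = (-1/1267*(-148/9) + 1955830) - 1872191 = (148/11403 + 1955830) - 1872191 = 22302329638/11403 - 1872191 = 953735665/11403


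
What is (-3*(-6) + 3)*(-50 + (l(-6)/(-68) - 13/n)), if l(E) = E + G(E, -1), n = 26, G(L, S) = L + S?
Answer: -71841/68 ≈ -1056.5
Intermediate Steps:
l(E) = -1 + 2*E (l(E) = E + (E - 1) = E + (-1 + E) = -1 + 2*E)
(-3*(-6) + 3)*(-50 + (l(-6)/(-68) - 13/n)) = (-3*(-6) + 3)*(-50 + ((-1 + 2*(-6))/(-68) - 13/26)) = (18 + 3)*(-50 + ((-1 - 12)*(-1/68) - 13*1/26)) = 21*(-50 + (-13*(-1/68) - ½)) = 21*(-50 + (13/68 - ½)) = 21*(-50 - 21/68) = 21*(-3421/68) = -71841/68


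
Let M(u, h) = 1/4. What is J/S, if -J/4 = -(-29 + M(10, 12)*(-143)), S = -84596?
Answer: 259/84596 ≈ 0.0030616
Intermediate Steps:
M(u, h) = 1/4
J = -259 (J = -(-4)*(-29 + (1/4)*(-143)) = -(-4)*(-29 - 143/4) = -(-4)*(-259)/4 = -4*259/4 = -259)
J/S = -259/(-84596) = -259*(-1/84596) = 259/84596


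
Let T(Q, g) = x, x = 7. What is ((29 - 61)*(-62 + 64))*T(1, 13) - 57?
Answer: -505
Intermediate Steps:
T(Q, g) = 7
((29 - 61)*(-62 + 64))*T(1, 13) - 57 = ((29 - 61)*(-62 + 64))*7 - 57 = -32*2*7 - 57 = -64*7 - 57 = -448 - 57 = -505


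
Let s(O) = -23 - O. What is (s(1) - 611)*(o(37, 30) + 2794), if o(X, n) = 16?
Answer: -1784350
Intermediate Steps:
(s(1) - 611)*(o(37, 30) + 2794) = ((-23 - 1*1) - 611)*(16 + 2794) = ((-23 - 1) - 611)*2810 = (-24 - 611)*2810 = -635*2810 = -1784350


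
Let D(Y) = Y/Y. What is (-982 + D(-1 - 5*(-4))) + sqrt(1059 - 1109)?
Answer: -981 + 5*I*sqrt(2) ≈ -981.0 + 7.0711*I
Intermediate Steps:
D(Y) = 1
(-982 + D(-1 - 5*(-4))) + sqrt(1059 - 1109) = (-982 + 1) + sqrt(1059 - 1109) = -981 + sqrt(-50) = -981 + 5*I*sqrt(2)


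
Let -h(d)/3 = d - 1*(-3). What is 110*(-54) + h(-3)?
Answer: -5940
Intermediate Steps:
h(d) = -9 - 3*d (h(d) = -3*(d - 1*(-3)) = -3*(d + 3) = -3*(3 + d) = -9 - 3*d)
110*(-54) + h(-3) = 110*(-54) + (-9 - 3*(-3)) = -5940 + (-9 + 9) = -5940 + 0 = -5940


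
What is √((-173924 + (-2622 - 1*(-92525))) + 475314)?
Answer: 3*√43477 ≈ 625.53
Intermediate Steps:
√((-173924 + (-2622 - 1*(-92525))) + 475314) = √((-173924 + (-2622 + 92525)) + 475314) = √((-173924 + 89903) + 475314) = √(-84021 + 475314) = √391293 = 3*√43477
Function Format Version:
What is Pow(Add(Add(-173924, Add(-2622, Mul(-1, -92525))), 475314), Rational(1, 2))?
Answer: Mul(3, Pow(43477, Rational(1, 2))) ≈ 625.53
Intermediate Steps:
Pow(Add(Add(-173924, Add(-2622, Mul(-1, -92525))), 475314), Rational(1, 2)) = Pow(Add(Add(-173924, Add(-2622, 92525)), 475314), Rational(1, 2)) = Pow(Add(Add(-173924, 89903), 475314), Rational(1, 2)) = Pow(Add(-84021, 475314), Rational(1, 2)) = Pow(391293, Rational(1, 2)) = Mul(3, Pow(43477, Rational(1, 2)))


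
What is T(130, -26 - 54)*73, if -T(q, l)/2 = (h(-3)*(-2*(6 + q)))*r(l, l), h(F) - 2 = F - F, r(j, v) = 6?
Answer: 476544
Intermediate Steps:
h(F) = 2 (h(F) = 2 + (F - F) = 2 + 0 = 2)
T(q, l) = 288 + 48*q (T(q, l) = -2*2*(-2*(6 + q))*6 = -2*2*(-12 - 2*q)*6 = -2*(-24 - 4*q)*6 = -2*(-144 - 24*q) = 288 + 48*q)
T(130, -26 - 54)*73 = (288 + 48*130)*73 = (288 + 6240)*73 = 6528*73 = 476544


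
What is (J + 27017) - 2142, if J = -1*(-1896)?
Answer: 26771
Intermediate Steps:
J = 1896
(J + 27017) - 2142 = (1896 + 27017) - 2142 = 28913 - 2142 = 26771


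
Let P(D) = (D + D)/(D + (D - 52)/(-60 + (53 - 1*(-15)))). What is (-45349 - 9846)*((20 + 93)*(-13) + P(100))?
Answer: 4291797615/53 ≈ 8.0977e+7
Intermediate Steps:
P(D) = 2*D/(-13/2 + 9*D/8) (P(D) = (2*D)/(D + (-52 + D)/(-60 + (53 + 15))) = (2*D)/(D + (-52 + D)/(-60 + 68)) = (2*D)/(D + (-52 + D)/8) = (2*D)/(D + (-52 + D)*(1/8)) = (2*D)/(D + (-13/2 + D/8)) = (2*D)/(-13/2 + 9*D/8) = 2*D/(-13/2 + 9*D/8))
(-45349 - 9846)*((20 + 93)*(-13) + P(100)) = (-45349 - 9846)*((20 + 93)*(-13) + 16*100/(-52 + 9*100)) = -55195*(113*(-13) + 16*100/(-52 + 900)) = -55195*(-1469 + 16*100/848) = -55195*(-1469 + 16*100*(1/848)) = -55195*(-1469 + 100/53) = -55195*(-77757/53) = 4291797615/53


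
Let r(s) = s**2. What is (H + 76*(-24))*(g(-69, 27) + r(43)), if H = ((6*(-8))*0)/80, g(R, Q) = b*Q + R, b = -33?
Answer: -1621536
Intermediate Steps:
g(R, Q) = R - 33*Q (g(R, Q) = -33*Q + R = R - 33*Q)
H = 0 (H = -48*0*(1/80) = 0*(1/80) = 0)
(H + 76*(-24))*(g(-69, 27) + r(43)) = (0 + 76*(-24))*((-69 - 33*27) + 43**2) = (0 - 1824)*((-69 - 891) + 1849) = -1824*(-960 + 1849) = -1824*889 = -1621536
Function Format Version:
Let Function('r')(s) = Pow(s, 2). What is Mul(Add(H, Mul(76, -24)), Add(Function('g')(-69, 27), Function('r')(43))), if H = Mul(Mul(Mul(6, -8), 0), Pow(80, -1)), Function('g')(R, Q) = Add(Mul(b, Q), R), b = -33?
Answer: -1621536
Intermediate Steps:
Function('g')(R, Q) = Add(R, Mul(-33, Q)) (Function('g')(R, Q) = Add(Mul(-33, Q), R) = Add(R, Mul(-33, Q)))
H = 0 (H = Mul(Mul(-48, 0), Rational(1, 80)) = Mul(0, Rational(1, 80)) = 0)
Mul(Add(H, Mul(76, -24)), Add(Function('g')(-69, 27), Function('r')(43))) = Mul(Add(0, Mul(76, -24)), Add(Add(-69, Mul(-33, 27)), Pow(43, 2))) = Mul(Add(0, -1824), Add(Add(-69, -891), 1849)) = Mul(-1824, Add(-960, 1849)) = Mul(-1824, 889) = -1621536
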